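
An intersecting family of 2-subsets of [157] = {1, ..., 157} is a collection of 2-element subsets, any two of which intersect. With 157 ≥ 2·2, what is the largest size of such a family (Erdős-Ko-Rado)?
max |F| = C(156, 1) = 156

Erdős-Ko-Rado (1961): when n ≥ 2k, max |F| = C(n−1, k−1). The bound is attained by the star {A : i ∈ A} for any fixed i ∈ [n]. Here C(157−1, 2−1) = C(156, 1) = 156.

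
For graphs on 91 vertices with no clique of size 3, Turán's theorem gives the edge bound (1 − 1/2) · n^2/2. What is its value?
Turán density bound = (1/2) · 91^2/2 = 8281/4 ≈ 2070.25

Turán's theorem: ex(n, K_{r+1}) is achieved by the complete r-partite Turán graph T(n, r) with parts as balanced as possible, and is at most (1 − 1/r) · n^2/2. For r = 2, n = 91: the density bound is (1/2) · 8281/2 = 8281/4 ≈ 2070.25. The integer-valued extremum is e(T(91, 2)) = 2070, which is strictly less than the density bound 8281/4 since 2 ∤ 91 (the parts of T(91, 2) cannot all be equal).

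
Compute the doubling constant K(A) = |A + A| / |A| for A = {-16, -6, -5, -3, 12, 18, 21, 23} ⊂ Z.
K = |A + A| / |A| = 33/8

Enumerate A + A = {a + b : a, b ∈ A}. With |A| = 8, there are |A|^2 = 64 ordered sum pairs; collecting distinct values, A + A = {-32, -22, -21, -19, -12, -11, -10, -9, -8, -6, -4, 2, 5, 6, 7, 9, 12, 13, 15, 16, 17, 18, 20, 24, 30, 33, 35, 36, 39, 41, 42, 44, 46}, so |A + A| = 33. Thus K = 33/8. For comparison, the minimum possible |A + A| over all 8-element sets is 2·8 − 1 = 15 (so min K = 15/8), attained only by arithmetic progressions.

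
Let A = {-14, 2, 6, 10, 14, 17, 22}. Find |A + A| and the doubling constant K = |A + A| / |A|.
K = |A + A| / |A| = 22/7

Enumerate A + A = {a + b : a, b ∈ A}. With |A| = 7, there are |A|^2 = 49 ordered sum pairs; collecting distinct values, A + A = {-28, -12, -8, -4, 0, 3, 4, 8, 12, 16, 19, 20, 23, 24, 27, 28, 31, 32, 34, 36, 39, 44}, so |A + A| = 22. Thus K = 22/7. For comparison, the minimum possible |A + A| over all 7-element sets is 2·7 − 1 = 13 (so min K = 13/7), attained only by arithmetic progressions.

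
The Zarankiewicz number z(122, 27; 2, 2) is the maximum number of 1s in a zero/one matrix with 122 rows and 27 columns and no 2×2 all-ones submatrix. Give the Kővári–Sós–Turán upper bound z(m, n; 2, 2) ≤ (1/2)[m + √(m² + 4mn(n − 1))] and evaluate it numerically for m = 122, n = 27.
z(122, 27; 2, 2) ≤ (1/2)[122 + √(122² + 4·122·27·26)] = (1/2)[122 + √357460] = 359.9398

Kővári–Sós–Turán: let r_1, ..., r_122 be the row sums and z = Σ r_i the total number of 1s. Each pair of columns can share at most one row with both entries 1 (else a 2×2 all-ones block appears), so Σ_i C(r_i, 2) ≤ C(27, 2) = 351. By convexity Σ_i C(r_i, 2) ≥ 122·C(z/122, 2) = z(z − 122)/(2·122), giving z² − 122z − 122·27·26 ≤ 0 and hence z ≤ (1/2)[122 + √(14884 + 4·85644)] = (1/2)[122 + √357460] ≈ (1/2)(122 + 597.8796) = 359.9398.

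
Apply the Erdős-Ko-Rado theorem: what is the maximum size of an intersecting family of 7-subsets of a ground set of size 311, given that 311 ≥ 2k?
max |F| = C(310, 6) = 1174080931485

The Erdős-Ko-Rado theorem states: for n ≥ 2k, an intersecting family of k-subsets of an n-element set has size at most C(n − 1, k − 1), with equality for 'star' families {A ⊆ [n] : |A| = k, i ∈ A} (fix an element i). For n = 311, k = 7: C(310, 6) = 1174080931485.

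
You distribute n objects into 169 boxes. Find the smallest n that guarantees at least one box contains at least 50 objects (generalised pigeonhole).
n = (50 − 1)·169 + 1 = 8282

By the generalised pigeonhole principle, to guarantee some box contains ≥ r objects we need more than (r − 1) · k objects total. Threshold: n = (r − 1) · k + 1. With r = 50 and k = 169: n = 49 · 169 + 1 = 8281 + 1 = 8282. For n = 8281 = 49 · 169, we can put exactly 49 objects in every box, avoiding 50 in any single one — so 8282 is tight.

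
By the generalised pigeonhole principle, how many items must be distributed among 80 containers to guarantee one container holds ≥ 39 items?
n = (39 − 1)·80 + 1 = 3041

By the generalised pigeonhole principle, to guarantee some box contains ≥ r objects we need more than (r − 1) · k objects total. Threshold: n = (r − 1) · k + 1. With r = 39 and k = 80: n = 38 · 80 + 1 = 3040 + 1 = 3041. For n = 3040 = 38 · 80, we can put exactly 38 objects in every box, avoiding 39 in any single one — so 3041 is tight.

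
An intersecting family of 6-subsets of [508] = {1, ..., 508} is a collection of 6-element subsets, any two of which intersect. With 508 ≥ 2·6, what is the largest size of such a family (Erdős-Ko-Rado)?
max |F| = C(507, 5) = 273695167746

The Erdős-Ko-Rado theorem states: for n ≥ 2k, an intersecting family of k-subsets of an n-element set has size at most C(n − 1, k − 1), with equality for 'star' families {A ⊆ [n] : |A| = k, i ∈ A} (fix an element i). For n = 508, k = 6: C(507, 5) = 273695167746.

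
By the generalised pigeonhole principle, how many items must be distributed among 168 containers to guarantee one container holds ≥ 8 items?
n = (8 − 1)·168 + 1 = 1177

By the generalised pigeonhole principle, to guarantee some box contains ≥ r objects we need more than (r − 1) · k objects total. Threshold: n = (r − 1) · k + 1. With r = 8 and k = 168: n = 7 · 168 + 1 = 1176 + 1 = 1177. For n = 1176 = 7 · 168, we can put exactly 7 objects in every box, avoiding 8 in any single one — so 1177 is tight.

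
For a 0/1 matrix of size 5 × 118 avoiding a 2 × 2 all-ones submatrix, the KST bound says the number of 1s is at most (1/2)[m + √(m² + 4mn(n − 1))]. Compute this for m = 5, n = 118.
z(5, 118; 2, 2) ≤ (1/2)[5 + √(5² + 4·5·118·117)] = (1/2)[5 + √276145] = 265.2475

Kővári–Sós–Turán: let r_1, ..., r_5 be the row sums and z = Σ r_i the total number of 1s. Each pair of columns can share at most one row with both entries 1 (else a 2×2 all-ones block appears), so Σ_i C(r_i, 2) ≤ C(118, 2) = 6903. By convexity Σ_i C(r_i, 2) ≥ 5·C(z/5, 2) = z(z − 5)/(2·5), giving z² − 5z − 5·118·117 ≤ 0 and hence z ≤ (1/2)[5 + √(25 + 4·69030)] = (1/2)[5 + √276145] ≈ (1/2)(5 + 525.495) = 265.2475.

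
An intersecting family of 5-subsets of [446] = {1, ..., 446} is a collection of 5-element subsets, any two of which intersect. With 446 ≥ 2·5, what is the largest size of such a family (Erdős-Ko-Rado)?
max |F| = C(445, 4) = 1611972895

Erdős-Ko-Rado (1961): when n ≥ 2k, max |F| = C(n−1, k−1). The bound is attained by the star {A : i ∈ A} for any fixed i ∈ [n]. Here C(446−1, 5−1) = C(445, 4) = 1611972895.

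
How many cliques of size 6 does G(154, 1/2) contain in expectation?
E[# K_6] = C(154, 6) · (1/2)^C(6, 2) = 16787178870 / 2^15 = 8393589435/16384 ≈ 512304.042664

For each 6-subset S of vertices (there are C(154, 6) = 16787178870 such S), let X_S = 1 if S induces a K_6 (all C(6, 2) = 15 edges present). Then P(X_S = 1) = (1/2)^15 = 1/32768. By linearity of expectation, E[# K_6] = C(154, 6) · (1/2)^15 = 16787178870 / 32768 = 8393589435/16384 ≈ 512304.042664.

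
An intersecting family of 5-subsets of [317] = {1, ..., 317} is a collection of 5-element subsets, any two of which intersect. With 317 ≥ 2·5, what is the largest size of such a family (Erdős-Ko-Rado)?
max |F| = C(316, 4) = 407624595

The Erdős-Ko-Rado theorem states: for n ≥ 2k, an intersecting family of k-subsets of an n-element set has size at most C(n − 1, k − 1), with equality for 'star' families {A ⊆ [n] : |A| = k, i ∈ A} (fix an element i). For n = 317, k = 5: C(316, 4) = 407624595.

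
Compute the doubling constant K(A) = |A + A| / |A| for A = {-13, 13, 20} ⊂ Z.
K = |A + A| / |A| = 6/3 = 2

Enumerate A + A = {a + b : a, b ∈ A}. With |A| = 3, there are |A|^2 = 9 ordered sum pairs; collecting distinct values, A + A = {-26, 0, 7, 26, 33, 40}, so |A + A| = 6. Thus K = 6/3 = 2. For comparison, the minimum possible |A + A| over all 3-element sets is 2·3 − 1 = 5 (so min K = 5/3), attained only by arithmetic progressions.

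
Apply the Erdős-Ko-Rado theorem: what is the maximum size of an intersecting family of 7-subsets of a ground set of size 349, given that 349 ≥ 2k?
max |F| = C(348, 6) = 2362239780292

Erdős-Ko-Rado (1961): when n ≥ 2k, max |F| = C(n−1, k−1). The bound is attained by the star {A : i ∈ A} for any fixed i ∈ [n]. Here C(349−1, 7−1) = C(348, 6) = 2362239780292.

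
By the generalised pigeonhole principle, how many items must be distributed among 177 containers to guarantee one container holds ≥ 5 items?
n = (5 − 1)·177 + 1 = 709

By the generalised pigeonhole principle, to guarantee some box contains ≥ r objects we need more than (r − 1) · k objects total. Threshold: n = (r − 1) · k + 1. With r = 5 and k = 177: n = 4 · 177 + 1 = 708 + 1 = 709. For n = 708 = 4 · 177, we can put exactly 4 objects in every box, avoiding 5 in any single one — so 709 is tight.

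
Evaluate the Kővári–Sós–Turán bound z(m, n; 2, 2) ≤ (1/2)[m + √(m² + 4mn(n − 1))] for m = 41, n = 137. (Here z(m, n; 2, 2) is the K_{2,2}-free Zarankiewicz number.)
z(41, 137; 2, 2) ≤ (1/2)[41 + √(41² + 4·41·137·136)] = (1/2)[41 + √3057329] = 894.761

Kővári–Sós–Turán: let r_1, ..., r_41 be the row sums and z = Σ r_i the total number of 1s. Each pair of columns can share at most one row with both entries 1 (else a 2×2 all-ones block appears), so Σ_i C(r_i, 2) ≤ C(137, 2) = 9316. By convexity Σ_i C(r_i, 2) ≥ 41·C(z/41, 2) = z(z − 41)/(2·41), giving z² − 41z − 41·137·136 ≤ 0 and hence z ≤ (1/2)[41 + √(1681 + 4·763912)] = (1/2)[41 + √3057329] ≈ (1/2)(41 + 1748.5219) = 894.761.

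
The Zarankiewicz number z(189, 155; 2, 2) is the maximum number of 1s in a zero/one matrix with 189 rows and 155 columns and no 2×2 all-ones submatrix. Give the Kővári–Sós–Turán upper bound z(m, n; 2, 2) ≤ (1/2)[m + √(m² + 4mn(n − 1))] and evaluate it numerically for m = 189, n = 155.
z(189, 155; 2, 2) ≤ (1/2)[189 + √(189² + 4·189·155·154)] = (1/2)[189 + √18081441] = 2220.6139

Kővári–Sós–Turán: let r_1, ..., r_189 be the row sums and z = Σ r_i the total number of 1s. Each pair of columns can share at most one row with both entries 1 (else a 2×2 all-ones block appears), so Σ_i C(r_i, 2) ≤ C(155, 2) = 11935. By convexity Σ_i C(r_i, 2) ≥ 189·C(z/189, 2) = z(z − 189)/(2·189), giving z² − 189z − 189·155·154 ≤ 0 and hence z ≤ (1/2)[189 + √(35721 + 4·4511430)] = (1/2)[189 + √18081441] ≈ (1/2)(189 + 4252.2278) = 2220.6139.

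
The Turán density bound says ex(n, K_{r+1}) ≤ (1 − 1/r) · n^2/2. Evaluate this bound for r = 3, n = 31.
Turán density bound = (2/3) · 31^2/2 = 961/3 ≈ 320.3333

Turán's theorem: ex(n, K_{r+1}) is achieved by the complete r-partite Turán graph T(n, r) with parts as balanced as possible, and is at most (1 − 1/r) · n^2/2. For r = 3, n = 31: the density bound is (2/3) · 961/2 = 961/3 ≈ 320.3333. The integer-valued extremum is e(T(31, 3)) = 320, which is strictly less than the density bound 961/3 since 3 ∤ 31 (the parts of T(31, 3) cannot all be equal).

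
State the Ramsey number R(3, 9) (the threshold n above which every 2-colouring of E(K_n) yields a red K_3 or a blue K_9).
R(3, 9) = 36

Lower bound: an explicit 2-colouring of K_{35} (typically a Paley-type or other structured construction) avoids a red K_3 and a blue K_9, showing R(3, 9) > 35.
Upper bound: the simple Erdős–Szekeres recurrence only gives R(3, 9) ≤ 37; the tight bound R(3, 9) ≤ 36 requires a sharper case analysis (or computer search) of 2-colourings of K_{36}.
Hence R(3, 9) = 36.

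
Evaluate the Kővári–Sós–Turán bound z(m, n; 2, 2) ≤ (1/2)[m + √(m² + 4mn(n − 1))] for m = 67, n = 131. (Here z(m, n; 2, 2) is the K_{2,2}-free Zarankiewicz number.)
z(67, 131; 2, 2) ≤ (1/2)[67 + √(67² + 4·67·131·130)] = (1/2)[67 + √4568529] = 1102.2059

Kővári–Sós–Turán: let r_1, ..., r_67 be the row sums and z = Σ r_i the total number of 1s. Each pair of columns can share at most one row with both entries 1 (else a 2×2 all-ones block appears), so Σ_i C(r_i, 2) ≤ C(131, 2) = 8515. By convexity Σ_i C(r_i, 2) ≥ 67·C(z/67, 2) = z(z − 67)/(2·67), giving z² − 67z − 67·131·130 ≤ 0 and hence z ≤ (1/2)[67 + √(4489 + 4·1141010)] = (1/2)[67 + √4568529] ≈ (1/2)(67 + 2137.4118) = 1102.2059.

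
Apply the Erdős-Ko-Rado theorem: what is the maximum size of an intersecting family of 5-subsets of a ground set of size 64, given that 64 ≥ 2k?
max |F| = C(63, 4) = 595665

The Erdős-Ko-Rado theorem states: for n ≥ 2k, an intersecting family of k-subsets of an n-element set has size at most C(n − 1, k − 1), with equality for 'star' families {A ⊆ [n] : |A| = k, i ∈ A} (fix an element i). For n = 64, k = 5: C(63, 4) = 595665.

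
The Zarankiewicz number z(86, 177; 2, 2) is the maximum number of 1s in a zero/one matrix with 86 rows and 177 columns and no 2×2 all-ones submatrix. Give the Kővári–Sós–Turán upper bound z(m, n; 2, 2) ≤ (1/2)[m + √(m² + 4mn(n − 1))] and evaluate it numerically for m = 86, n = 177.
z(86, 177; 2, 2) ≤ (1/2)[86 + √(86² + 4·86·177·176)] = (1/2)[86 + √10723684] = 1680.3518

Kővári–Sós–Turán: let r_1, ..., r_86 be the row sums and z = Σ r_i the total number of 1s. Each pair of columns can share at most one row with both entries 1 (else a 2×2 all-ones block appears), so Σ_i C(r_i, 2) ≤ C(177, 2) = 15576. By convexity Σ_i C(r_i, 2) ≥ 86·C(z/86, 2) = z(z − 86)/(2·86), giving z² − 86z − 86·177·176 ≤ 0 and hence z ≤ (1/2)[86 + √(7396 + 4·2679072)] = (1/2)[86 + √10723684] ≈ (1/2)(86 + 3274.7037) = 1680.3518.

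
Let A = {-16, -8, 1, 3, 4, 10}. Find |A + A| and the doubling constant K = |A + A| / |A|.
K = |A + A| / |A| = 20/6 = 10/3

Enumerate A + A = {a + b : a, b ∈ A}. With |A| = 6, there are |A|^2 = 36 ordered sum pairs; collecting distinct values, A + A = {-32, -24, -16, -15, -13, -12, -7, -6, -5, -4, 2, 4, 5, 6, 7, 8, 11, 13, 14, 20}, so |A + A| = 20. Thus K = 20/6 = 10/3. For comparison, the minimum possible |A + A| over all 6-element sets is 2·6 − 1 = 11 (so min K = 11/6), attained only by arithmetic progressions.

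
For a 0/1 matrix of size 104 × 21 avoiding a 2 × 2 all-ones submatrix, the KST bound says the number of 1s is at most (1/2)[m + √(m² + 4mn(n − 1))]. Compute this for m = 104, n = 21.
z(104, 21; 2, 2) ≤ (1/2)[104 + √(104² + 4·104·21·20)] = (1/2)[104 + √185536] = 267.3695

Kővári–Sós–Turán: let r_1, ..., r_104 be the row sums and z = Σ r_i the total number of 1s. Each pair of columns can share at most one row with both entries 1 (else a 2×2 all-ones block appears), so Σ_i C(r_i, 2) ≤ C(21, 2) = 210. By convexity Σ_i C(r_i, 2) ≥ 104·C(z/104, 2) = z(z − 104)/(2·104), giving z² − 104z − 104·21·20 ≤ 0 and hence z ≤ (1/2)[104 + √(10816 + 4·43680)] = (1/2)[104 + √185536] ≈ (1/2)(104 + 430.7389) = 267.3695.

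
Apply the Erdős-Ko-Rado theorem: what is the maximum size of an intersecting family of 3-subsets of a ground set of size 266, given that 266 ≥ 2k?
max |F| = C(265, 2) = 34980

The Erdős-Ko-Rado theorem states: for n ≥ 2k, an intersecting family of k-subsets of an n-element set has size at most C(n − 1, k − 1), with equality for 'star' families {A ⊆ [n] : |A| = k, i ∈ A} (fix an element i). For n = 266, k = 3: C(265, 2) = 34980.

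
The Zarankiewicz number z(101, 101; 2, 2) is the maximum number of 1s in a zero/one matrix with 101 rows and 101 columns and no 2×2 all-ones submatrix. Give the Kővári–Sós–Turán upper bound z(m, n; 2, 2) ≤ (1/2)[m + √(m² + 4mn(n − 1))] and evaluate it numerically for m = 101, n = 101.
z(101, 101; 2, 2) ≤ (1/2)[101 + √(101² + 4·101·101·100)] = (1/2)[101 + √4090601] = 1061.7617

Kővári–Sós–Turán: let r_1, ..., r_101 be the row sums and z = Σ r_i the total number of 1s. Each pair of columns can share at most one row with both entries 1 (else a 2×2 all-ones block appears), so Σ_i C(r_i, 2) ≤ C(101, 2) = 5050. By convexity Σ_i C(r_i, 2) ≥ 101·C(z/101, 2) = z(z − 101)/(2·101), giving z² − 101z − 101·101·100 ≤ 0 and hence z ≤ (1/2)[101 + √(10201 + 4·1020100)] = (1/2)[101 + √4090601] ≈ (1/2)(101 + 2022.5234) = 1061.7617.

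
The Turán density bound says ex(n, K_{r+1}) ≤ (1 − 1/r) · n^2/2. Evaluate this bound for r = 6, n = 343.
Turán density bound = (5/6) · 343^2/2 = 588245/12 ≈ 49020.4167

Turán's theorem: ex(n, K_{r+1}) is achieved by the complete r-partite Turán graph T(n, r) with parts as balanced as possible, and is at most (1 − 1/r) · n^2/2. For r = 6, n = 343: the density bound is (5/6) · 117649/2 = 588245/12 ≈ 49020.4167. The integer-valued extremum is e(T(343, 6)) = 49020, which is strictly less than the density bound 588245/12 since 6 ∤ 343 (the parts of T(343, 6) cannot all be equal).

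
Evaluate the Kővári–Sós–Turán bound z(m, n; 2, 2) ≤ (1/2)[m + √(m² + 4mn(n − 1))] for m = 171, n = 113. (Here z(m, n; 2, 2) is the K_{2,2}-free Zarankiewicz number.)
z(171, 113; 2, 2) ≤ (1/2)[171 + √(171² + 4·171·113·112)] = (1/2)[171 + √8685945] = 1559.0964

Kővári–Sós–Turán: let r_1, ..., r_171 be the row sums and z = Σ r_i the total number of 1s. Each pair of columns can share at most one row with both entries 1 (else a 2×2 all-ones block appears), so Σ_i C(r_i, 2) ≤ C(113, 2) = 6328. By convexity Σ_i C(r_i, 2) ≥ 171·C(z/171, 2) = z(z − 171)/(2·171), giving z² − 171z − 171·113·112 ≤ 0 and hence z ≤ (1/2)[171 + √(29241 + 4·2164176)] = (1/2)[171 + √8685945] ≈ (1/2)(171 + 2947.1927) = 1559.0964.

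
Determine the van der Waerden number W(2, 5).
W(2, 5) = 178

W(2, 5) = 178. The lower bound W(2, 5) > 177 comes from an explicit good 2-colouring of [1, 177]; the upper bound W(2, 5) ≤ 178 was verified by exhaustive search over 2-colourings of [1, 178].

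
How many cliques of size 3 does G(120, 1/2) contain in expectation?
E[# K_3] = C(120, 3) · (1/2)^C(3, 2) = 280840 / 2^3 = 35105

For each 3-subset S of vertices (there are C(120, 3) = 280840 such S), let X_S = 1 if S induces a K_3 (all C(3, 2) = 3 edges present). Then P(X_S = 1) = (1/2)^3 = 1/8. By linearity of expectation, E[# K_3] = C(120, 3) · (1/2)^3 = 280840 / 8 = 35105.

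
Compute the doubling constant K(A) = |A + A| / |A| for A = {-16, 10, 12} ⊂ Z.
K = |A + A| / |A| = 6/3 = 2

Enumerate A + A = {a + b : a, b ∈ A}. With |A| = 3, there are |A|^2 = 9 ordered sum pairs; collecting distinct values, A + A = {-32, -6, -4, 20, 22, 24}, so |A + A| = 6. Thus K = 6/3 = 2. For comparison, the minimum possible |A + A| over all 3-element sets is 2·3 − 1 = 5 (so min K = 5/3), attained only by arithmetic progressions.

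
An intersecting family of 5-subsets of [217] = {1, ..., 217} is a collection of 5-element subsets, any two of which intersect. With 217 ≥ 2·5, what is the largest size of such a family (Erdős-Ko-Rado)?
max |F| = C(216, 4) = 88201170

Erdős-Ko-Rado (1961): when n ≥ 2k, max |F| = C(n−1, k−1). The bound is attained by the star {A : i ∈ A} for any fixed i ∈ [n]. Here C(217−1, 5−1) = C(216, 4) = 88201170.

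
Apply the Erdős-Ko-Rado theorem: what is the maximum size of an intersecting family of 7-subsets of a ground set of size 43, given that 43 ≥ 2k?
max |F| = C(42, 6) = 5245786

The Erdős-Ko-Rado theorem states: for n ≥ 2k, an intersecting family of k-subsets of an n-element set has size at most C(n − 1, k − 1), with equality for 'star' families {A ⊆ [n] : |A| = k, i ∈ A} (fix an element i). For n = 43, k = 7: C(42, 6) = 5245786.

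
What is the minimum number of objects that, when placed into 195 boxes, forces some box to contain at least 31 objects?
n = (31 − 1)·195 + 1 = 5851

By the generalised pigeonhole principle, to guarantee some box contains ≥ r objects we need more than (r − 1) · k objects total. Threshold: n = (r − 1) · k + 1. With r = 31 and k = 195: n = 30 · 195 + 1 = 5850 + 1 = 5851. For n = 5850 = 30 · 195, we can put exactly 30 objects in every box, avoiding 31 in any single one — so 5851 is tight.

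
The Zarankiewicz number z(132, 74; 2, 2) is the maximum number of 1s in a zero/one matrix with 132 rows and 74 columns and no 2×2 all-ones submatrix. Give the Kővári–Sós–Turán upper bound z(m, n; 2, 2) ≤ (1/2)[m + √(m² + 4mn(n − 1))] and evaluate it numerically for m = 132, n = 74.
z(132, 74; 2, 2) ≤ (1/2)[132 + √(132² + 4·132·74·73)] = (1/2)[132 + √2869680] = 913.0065

Kővári–Sós–Turán: let r_1, ..., r_132 be the row sums and z = Σ r_i the total number of 1s. Each pair of columns can share at most one row with both entries 1 (else a 2×2 all-ones block appears), so Σ_i C(r_i, 2) ≤ C(74, 2) = 2701. By convexity Σ_i C(r_i, 2) ≥ 132·C(z/132, 2) = z(z − 132)/(2·132), giving z² − 132z − 132·74·73 ≤ 0 and hence z ≤ (1/2)[132 + √(17424 + 4·713064)] = (1/2)[132 + √2869680] ≈ (1/2)(132 + 1694.013) = 913.0065.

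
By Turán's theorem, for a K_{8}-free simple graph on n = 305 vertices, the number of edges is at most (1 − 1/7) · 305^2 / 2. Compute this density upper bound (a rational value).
Turán density bound = (6/7) · 305^2/2 = 279075/7 ≈ 39867.8571

Turán's theorem: ex(n, K_{r+1}) is achieved by the complete r-partite Turán graph T(n, r) with parts as balanced as possible, and is at most (1 − 1/r) · n^2/2. For r = 7, n = 305: the density bound is (6/7) · 93025/2 = 279075/7 ≈ 39867.8571. The integer-valued extremum is e(T(305, 7)) = 39867, which is strictly less than the density bound 279075/7 since 7 ∤ 305 (the parts of T(305, 7) cannot all be equal).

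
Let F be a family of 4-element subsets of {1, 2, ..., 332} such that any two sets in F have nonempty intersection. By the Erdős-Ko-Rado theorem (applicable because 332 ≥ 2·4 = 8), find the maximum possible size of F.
max |F| = C(331, 3) = 5989445

Erdős-Ko-Rado (1961): when n ≥ 2k, max |F| = C(n−1, k−1). The bound is attained by the star {A : i ∈ A} for any fixed i ∈ [n]. Here C(332−1, 4−1) = C(331, 3) = 5989445.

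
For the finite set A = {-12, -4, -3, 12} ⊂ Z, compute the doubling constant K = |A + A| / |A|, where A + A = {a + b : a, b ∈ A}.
K = |A + A| / |A| = 10/4 = 5/2

Enumerate A + A = {a + b : a, b ∈ A}. With |A| = 4, there are |A|^2 = 16 ordered sum pairs; collecting distinct values, A + A = {-24, -16, -15, -8, -7, -6, 0, 8, 9, 24}, so |A + A| = 10. Thus K = 10/4 = 5/2. For comparison, the minimum possible |A + A| over all 4-element sets is 2·4 − 1 = 7 (so min K = 7/4), attained only by arithmetic progressions.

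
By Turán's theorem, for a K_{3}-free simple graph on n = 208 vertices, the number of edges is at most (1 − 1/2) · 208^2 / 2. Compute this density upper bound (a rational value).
Turán density bound = (1/2) · 208^2/2 = 10816

Turán's theorem: ex(n, K_{r+1}) is achieved by the complete r-partite Turán graph T(n, r) with parts as balanced as possible, and is at most (1 − 1/r) · n^2/2. For r = 2, n = 208: the density bound is (1/2) · 43264/2 = 10816. Since 2 ∣ 208, the Turán graph T(208, 2) has parts of equal size 104, and its edge count e(T(208, 2)) = 10816 attains the density bound exactly.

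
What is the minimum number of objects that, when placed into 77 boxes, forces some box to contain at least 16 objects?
n = (16 − 1)·77 + 1 = 1156

By the generalised pigeonhole principle, to guarantee some box contains ≥ r objects we need more than (r − 1) · k objects total. Threshold: n = (r − 1) · k + 1. With r = 16 and k = 77: n = 15 · 77 + 1 = 1155 + 1 = 1156. For n = 1155 = 15 · 77, we can put exactly 15 objects in every box, avoiding 16 in any single one — so 1156 is tight.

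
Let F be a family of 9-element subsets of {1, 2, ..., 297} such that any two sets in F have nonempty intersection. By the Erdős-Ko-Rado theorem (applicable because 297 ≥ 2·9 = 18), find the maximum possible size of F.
max |F| = C(296, 8) = 1328555909343565

The Erdős-Ko-Rado theorem states: for n ≥ 2k, an intersecting family of k-subsets of an n-element set has size at most C(n − 1, k − 1), with equality for 'star' families {A ⊆ [n] : |A| = k, i ∈ A} (fix an element i). For n = 297, k = 9: C(296, 8) = 1328555909343565.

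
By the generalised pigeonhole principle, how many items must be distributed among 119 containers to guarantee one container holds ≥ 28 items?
n = (28 − 1)·119 + 1 = 3214

By the generalised pigeonhole principle, to guarantee some box contains ≥ r objects we need more than (r − 1) · k objects total. Threshold: n = (r − 1) · k + 1. With r = 28 and k = 119: n = 27 · 119 + 1 = 3213 + 1 = 3214. For n = 3213 = 27 · 119, we can put exactly 27 objects in every box, avoiding 28 in any single one — so 3214 is tight.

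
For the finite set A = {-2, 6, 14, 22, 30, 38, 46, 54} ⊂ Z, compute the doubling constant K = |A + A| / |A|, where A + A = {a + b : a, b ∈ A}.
K = |A + A| / |A| = 15/8

Enumerate A + A = {a + b : a, b ∈ A}. With |A| = 8, there are |A|^2 = 64 ordered sum pairs; collecting distinct values, A + A = {-4, 4, 12, 20, 28, 36, 44, 52, 60, 68, 76, 84, 92, 100, 108}, so |A + A| = 15. Thus K = 15/8. Here |A + A| = 2|A| − 1 = 15, the minimum possible — so K = 15/8 is minimal, which holds iff A is an arithmetic progression.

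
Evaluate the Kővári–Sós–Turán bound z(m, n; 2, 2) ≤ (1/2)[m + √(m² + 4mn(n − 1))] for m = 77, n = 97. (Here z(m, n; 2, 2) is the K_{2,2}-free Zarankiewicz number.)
z(77, 97; 2, 2) ≤ (1/2)[77 + √(77² + 4·77·97·96)] = (1/2)[77 + √2874025] = 886.1475

Kővári–Sós–Turán: let r_1, ..., r_77 be the row sums and z = Σ r_i the total number of 1s. Each pair of columns can share at most one row with both entries 1 (else a 2×2 all-ones block appears), so Σ_i C(r_i, 2) ≤ C(97, 2) = 4656. By convexity Σ_i C(r_i, 2) ≥ 77·C(z/77, 2) = z(z − 77)/(2·77), giving z² − 77z − 77·97·96 ≤ 0 and hence z ≤ (1/2)[77 + √(5929 + 4·717024)] = (1/2)[77 + √2874025] ≈ (1/2)(77 + 1695.295) = 886.1475.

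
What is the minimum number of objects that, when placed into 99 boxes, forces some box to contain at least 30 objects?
n = (30 − 1)·99 + 1 = 2872

By the generalised pigeonhole principle, to guarantee some box contains ≥ r objects we need more than (r − 1) · k objects total. Threshold: n = (r − 1) · k + 1. With r = 30 and k = 99: n = 29 · 99 + 1 = 2871 + 1 = 2872. For n = 2871 = 29 · 99, we can put exactly 29 objects in every box, avoiding 30 in any single one — so 2872 is tight.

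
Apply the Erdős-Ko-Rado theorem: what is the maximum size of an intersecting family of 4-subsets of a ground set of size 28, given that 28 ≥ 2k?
max |F| = C(27, 3) = 2925

The Erdős-Ko-Rado theorem states: for n ≥ 2k, an intersecting family of k-subsets of an n-element set has size at most C(n − 1, k − 1), with equality for 'star' families {A ⊆ [n] : |A| = k, i ∈ A} (fix an element i). For n = 28, k = 4: C(27, 3) = 2925.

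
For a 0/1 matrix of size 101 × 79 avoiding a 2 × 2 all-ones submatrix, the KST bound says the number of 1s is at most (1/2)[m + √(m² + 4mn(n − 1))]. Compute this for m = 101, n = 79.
z(101, 79; 2, 2) ≤ (1/2)[101 + √(101² + 4·101·79·78)] = (1/2)[101 + √2499649] = 841.0139

Kővári–Sós–Turán: let r_1, ..., r_101 be the row sums and z = Σ r_i the total number of 1s. Each pair of columns can share at most one row with both entries 1 (else a 2×2 all-ones block appears), so Σ_i C(r_i, 2) ≤ C(79, 2) = 3081. By convexity Σ_i C(r_i, 2) ≥ 101·C(z/101, 2) = z(z − 101)/(2·101), giving z² − 101z − 101·79·78 ≤ 0 and hence z ≤ (1/2)[101 + √(10201 + 4·622362)] = (1/2)[101 + √2499649] ≈ (1/2)(101 + 1581.0278) = 841.0139.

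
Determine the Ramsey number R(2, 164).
R(2, 164) = 164

R(2, k) = k for all k ≥ 2: in a 2-colouring of K_k, either some edge is red (a red K_2) or all edges are blue (a blue K_k). And K_{163} coloured all-blue has no blue K_164, so R(2, 164) > 163. Hence R(2, 164) = 164.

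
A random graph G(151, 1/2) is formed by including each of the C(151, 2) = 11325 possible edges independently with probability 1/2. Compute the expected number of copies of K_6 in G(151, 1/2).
E[# K_6] = C(151, 6) · (1/2)^C(6, 2) = 14888600755 / 2^15 ≈ 454364.036713

For each 6-subset S of vertices (there are C(151, 6) = 14888600755 such S), let X_S = 1 if S induces a K_6 (all C(6, 2) = 15 edges present). Then P(X_S = 1) = (1/2)^15 = 1/32768. By linearity of expectation, E[# K_6] = C(151, 6) · (1/2)^15 = 14888600755 / 32768 ≈ 454364.036713.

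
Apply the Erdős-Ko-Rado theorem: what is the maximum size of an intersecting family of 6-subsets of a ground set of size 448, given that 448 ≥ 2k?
max |F| = C(447, 5) = 145414543119

The Erdős-Ko-Rado theorem states: for n ≥ 2k, an intersecting family of k-subsets of an n-element set has size at most C(n − 1, k − 1), with equality for 'star' families {A ⊆ [n] : |A| = k, i ∈ A} (fix an element i). For n = 448, k = 6: C(447, 5) = 145414543119.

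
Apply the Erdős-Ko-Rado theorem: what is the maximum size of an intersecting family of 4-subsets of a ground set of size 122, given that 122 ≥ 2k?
max |F| = C(121, 3) = 287980

The Erdős-Ko-Rado theorem states: for n ≥ 2k, an intersecting family of k-subsets of an n-element set has size at most C(n − 1, k − 1), with equality for 'star' families {A ⊆ [n] : |A| = k, i ∈ A} (fix an element i). For n = 122, k = 4: C(121, 3) = 287980.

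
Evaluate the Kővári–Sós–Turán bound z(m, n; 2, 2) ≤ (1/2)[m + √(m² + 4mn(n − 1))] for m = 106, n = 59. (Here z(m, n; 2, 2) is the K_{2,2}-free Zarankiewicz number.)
z(106, 59; 2, 2) ≤ (1/2)[106 + √(106² + 4·106·59·58)] = (1/2)[106 + √1462164] = 657.5999

Kővári–Sós–Turán: let r_1, ..., r_106 be the row sums and z = Σ r_i the total number of 1s. Each pair of columns can share at most one row with both entries 1 (else a 2×2 all-ones block appears), so Σ_i C(r_i, 2) ≤ C(59, 2) = 1711. By convexity Σ_i C(r_i, 2) ≥ 106·C(z/106, 2) = z(z − 106)/(2·106), giving z² − 106z − 106·59·58 ≤ 0 and hence z ≤ (1/2)[106 + √(11236 + 4·362732)] = (1/2)[106 + √1462164] ≈ (1/2)(106 + 1209.1997) = 657.5999.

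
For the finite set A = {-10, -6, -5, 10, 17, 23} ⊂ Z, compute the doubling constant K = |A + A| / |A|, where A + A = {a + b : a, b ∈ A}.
K = |A + A| / |A| = 21/6 = 7/2

Enumerate A + A = {a + b : a, b ∈ A}. With |A| = 6, there are |A|^2 = 36 ordered sum pairs; collecting distinct values, A + A = {-20, -16, -15, -12, -11, -10, 0, 4, 5, 7, 11, 12, 13, 17, 18, 20, 27, 33, 34, 40, 46}, so |A + A| = 21. Thus K = 21/6 = 7/2. For comparison, the minimum possible |A + A| over all 6-element sets is 2·6 − 1 = 11 (so min K = 11/6), attained only by arithmetic progressions.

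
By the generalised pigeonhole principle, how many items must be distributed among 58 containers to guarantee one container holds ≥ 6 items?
n = (6 − 1)·58 + 1 = 291

By the generalised pigeonhole principle, to guarantee some box contains ≥ r objects we need more than (r − 1) · k objects total. Threshold: n = (r − 1) · k + 1. With r = 6 and k = 58: n = 5 · 58 + 1 = 290 + 1 = 291. For n = 290 = 5 · 58, we can put exactly 5 objects in every box, avoiding 6 in any single one — so 291 is tight.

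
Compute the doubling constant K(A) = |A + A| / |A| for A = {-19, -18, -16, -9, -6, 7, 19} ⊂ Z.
K = |A + A| / |A| = 25/7

Enumerate A + A = {a + b : a, b ∈ A}. With |A| = 7, there are |A|^2 = 49 ordered sum pairs; collecting distinct values, A + A = {-38, -37, -36, -35, -34, -32, -28, -27, -25, -24, -22, -18, -15, -12, -11, -9, -2, 0, 1, 3, 10, 13, 14, 26, 38}, so |A + A| = 25. Thus K = 25/7. For comparison, the minimum possible |A + A| over all 7-element sets is 2·7 − 1 = 13 (so min K = 13/7), attained only by arithmetic progressions.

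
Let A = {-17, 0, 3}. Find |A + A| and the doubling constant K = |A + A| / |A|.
K = |A + A| / |A| = 6/3 = 2

Enumerate A + A = {a + b : a, b ∈ A}. With |A| = 3, there are |A|^2 = 9 ordered sum pairs; collecting distinct values, A + A = {-34, -17, -14, 0, 3, 6}, so |A + A| = 6. Thus K = 6/3 = 2. For comparison, the minimum possible |A + A| over all 3-element sets is 2·3 − 1 = 5 (so min K = 5/3), attained only by arithmetic progressions.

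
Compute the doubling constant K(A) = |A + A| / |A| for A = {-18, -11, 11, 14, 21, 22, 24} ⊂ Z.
K = |A + A| / |A| = 26/7

Enumerate A + A = {a + b : a, b ∈ A}. With |A| = 7, there are |A|^2 = 49 ordered sum pairs; collecting distinct values, A + A = {-36, -29, -22, -7, -4, 0, 3, 4, 6, 10, 11, 13, 22, 25, 28, 32, 33, 35, 36, 38, 42, 43, 44, 45, 46, 48}, so |A + A| = 26. Thus K = 26/7. For comparison, the minimum possible |A + A| over all 7-element sets is 2·7 − 1 = 13 (so min K = 13/7), attained only by arithmetic progressions.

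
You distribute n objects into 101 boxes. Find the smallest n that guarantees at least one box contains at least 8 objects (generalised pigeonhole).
n = (8 − 1)·101 + 1 = 708

By the generalised pigeonhole principle, to guarantee some box contains ≥ r objects we need more than (r − 1) · k objects total. Threshold: n = (r − 1) · k + 1. With r = 8 and k = 101: n = 7 · 101 + 1 = 707 + 1 = 708. For n = 707 = 7 · 101, we can put exactly 7 objects in every box, avoiding 8 in any single one — so 708 is tight.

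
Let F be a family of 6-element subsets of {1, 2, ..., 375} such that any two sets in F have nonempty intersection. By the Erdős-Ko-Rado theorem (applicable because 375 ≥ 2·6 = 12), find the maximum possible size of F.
max |F| = C(374, 5) = 59363262574

The Erdős-Ko-Rado theorem states: for n ≥ 2k, an intersecting family of k-subsets of an n-element set has size at most C(n − 1, k − 1), with equality for 'star' families {A ⊆ [n] : |A| = k, i ∈ A} (fix an element i). For n = 375, k = 6: C(374, 5) = 59363262574.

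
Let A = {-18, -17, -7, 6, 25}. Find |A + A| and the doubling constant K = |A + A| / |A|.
K = |A + A| / |A| = 15/5 = 3

Enumerate A + A = {a + b : a, b ∈ A}. With |A| = 5, there are |A|^2 = 25 ordered sum pairs; collecting distinct values, A + A = {-36, -35, -34, -25, -24, -14, -12, -11, -1, 7, 8, 12, 18, 31, 50}, so |A + A| = 15. Thus K = 15/5 = 3. For comparison, the minimum possible |A + A| over all 5-element sets is 2·5 − 1 = 9 (so min K = 9/5), attained only by arithmetic progressions.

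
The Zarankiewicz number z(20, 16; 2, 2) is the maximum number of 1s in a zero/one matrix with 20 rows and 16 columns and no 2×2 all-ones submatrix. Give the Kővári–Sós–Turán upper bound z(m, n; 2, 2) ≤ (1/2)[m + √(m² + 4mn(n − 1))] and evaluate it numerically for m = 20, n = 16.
z(20, 16; 2, 2) ≤ (1/2)[20 + √(20² + 4·20·16·15)] = (1/2)[20 + √19600] = 80

Kővári–Sós–Turán: let r_1, ..., r_20 be the row sums and z = Σ r_i the total number of 1s. Each pair of columns can share at most one row with both entries 1 (else a 2×2 all-ones block appears), so Σ_i C(r_i, 2) ≤ C(16, 2) = 120. By convexity Σ_i C(r_i, 2) ≥ 20·C(z/20, 2) = z(z − 20)/(2·20), giving z² − 20z − 20·16·15 ≤ 0 and hence z ≤ (1/2)[20 + √(400 + 4·4800)] = (1/2)[20 + √19600] ≈ (1/2)(20 + 140) = 80.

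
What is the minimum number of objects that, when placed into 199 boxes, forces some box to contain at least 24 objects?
n = (24 − 1)·199 + 1 = 4578

By the generalised pigeonhole principle, to guarantee some box contains ≥ r objects we need more than (r − 1) · k objects total. Threshold: n = (r − 1) · k + 1. With r = 24 and k = 199: n = 23 · 199 + 1 = 4577 + 1 = 4578. For n = 4577 = 23 · 199, we can put exactly 23 objects in every box, avoiding 24 in any single one — so 4578 is tight.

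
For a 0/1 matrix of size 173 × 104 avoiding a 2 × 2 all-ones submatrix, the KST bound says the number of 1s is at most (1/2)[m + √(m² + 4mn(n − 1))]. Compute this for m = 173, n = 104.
z(173, 104; 2, 2) ≤ (1/2)[173 + √(173² + 4·173·104·103)] = (1/2)[173 + √7442633] = 1450.5595

Kővári–Sós–Turán: let r_1, ..., r_173 be the row sums and z = Σ r_i the total number of 1s. Each pair of columns can share at most one row with both entries 1 (else a 2×2 all-ones block appears), so Σ_i C(r_i, 2) ≤ C(104, 2) = 5356. By convexity Σ_i C(r_i, 2) ≥ 173·C(z/173, 2) = z(z − 173)/(2·173), giving z² − 173z − 173·104·103 ≤ 0 and hence z ≤ (1/2)[173 + √(29929 + 4·1853176)] = (1/2)[173 + √7442633] ≈ (1/2)(173 + 2728.1189) = 1450.5595.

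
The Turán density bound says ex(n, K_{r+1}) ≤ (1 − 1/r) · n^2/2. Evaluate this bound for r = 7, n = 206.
Turán density bound = (6/7) · 206^2/2 = 127308/7 ≈ 18186.8571

Turán's theorem: ex(n, K_{r+1}) is achieved by the complete r-partite Turán graph T(n, r) with parts as balanced as possible, and is at most (1 − 1/r) · n^2/2. For r = 7, n = 206: the density bound is (6/7) · 42436/2 = 127308/7 ≈ 18186.8571. The integer-valued extremum is e(T(206, 7)) = 18186, which is strictly less than the density bound 127308/7 since 7 ∤ 206 (the parts of T(206, 7) cannot all be equal).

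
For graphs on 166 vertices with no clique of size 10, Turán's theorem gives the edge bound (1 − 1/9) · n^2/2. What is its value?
Turán density bound = (8/9) · 166^2/2 = 110224/9 ≈ 12247.1111

Turán's theorem: ex(n, K_{r+1}) is achieved by the complete r-partite Turán graph T(n, r) with parts as balanced as possible, and is at most (1 − 1/r) · n^2/2. For r = 9, n = 166: the density bound is (8/9) · 27556/2 = 110224/9 ≈ 12247.1111. The integer-valued extremum is e(T(166, 9)) = 12246, which is strictly less than the density bound 110224/9 since 9 ∤ 166 (the parts of T(166, 9) cannot all be equal).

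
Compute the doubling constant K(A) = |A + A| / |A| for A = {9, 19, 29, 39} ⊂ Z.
K = |A + A| / |A| = 7/4

Enumerate A + A = {a + b : a, b ∈ A}. With |A| = 4, there are |A|^2 = 16 ordered sum pairs; collecting distinct values, A + A = {18, 28, 38, 48, 58, 68, 78}, so |A + A| = 7. Thus K = 7/4. Here |A + A| = 2|A| − 1 = 7, the minimum possible — so K = 7/4 is minimal, which holds iff A is an arithmetic progression.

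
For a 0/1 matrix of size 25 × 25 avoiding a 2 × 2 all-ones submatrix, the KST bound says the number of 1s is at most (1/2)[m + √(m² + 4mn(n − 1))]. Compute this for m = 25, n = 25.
z(25, 25; 2, 2) ≤ (1/2)[25 + √(25² + 4·25·25·24)] = (1/2)[25 + √60625] = 135.6107

Kővári–Sós–Turán: let r_1, ..., r_25 be the row sums and z = Σ r_i the total number of 1s. Each pair of columns can share at most one row with both entries 1 (else a 2×2 all-ones block appears), so Σ_i C(r_i, 2) ≤ C(25, 2) = 300. By convexity Σ_i C(r_i, 2) ≥ 25·C(z/25, 2) = z(z − 25)/(2·25), giving z² − 25z − 25·25·24 ≤ 0 and hence z ≤ (1/2)[25 + √(625 + 4·15000)] = (1/2)[25 + √60625] ≈ (1/2)(25 + 246.2214) = 135.6107.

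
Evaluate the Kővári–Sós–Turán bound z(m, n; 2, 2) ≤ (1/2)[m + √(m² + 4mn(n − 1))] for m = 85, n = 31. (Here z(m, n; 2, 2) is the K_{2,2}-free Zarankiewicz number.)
z(85, 31; 2, 2) ≤ (1/2)[85 + √(85² + 4·85·31·30)] = (1/2)[85 + √323425] = 326.8523

Kővári–Sós–Turán: let r_1, ..., r_85 be the row sums and z = Σ r_i the total number of 1s. Each pair of columns can share at most one row with both entries 1 (else a 2×2 all-ones block appears), so Σ_i C(r_i, 2) ≤ C(31, 2) = 465. By convexity Σ_i C(r_i, 2) ≥ 85·C(z/85, 2) = z(z − 85)/(2·85), giving z² − 85z − 85·31·30 ≤ 0 and hence z ≤ (1/2)[85 + √(7225 + 4·79050)] = (1/2)[85 + √323425] ≈ (1/2)(85 + 568.7047) = 326.8523.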